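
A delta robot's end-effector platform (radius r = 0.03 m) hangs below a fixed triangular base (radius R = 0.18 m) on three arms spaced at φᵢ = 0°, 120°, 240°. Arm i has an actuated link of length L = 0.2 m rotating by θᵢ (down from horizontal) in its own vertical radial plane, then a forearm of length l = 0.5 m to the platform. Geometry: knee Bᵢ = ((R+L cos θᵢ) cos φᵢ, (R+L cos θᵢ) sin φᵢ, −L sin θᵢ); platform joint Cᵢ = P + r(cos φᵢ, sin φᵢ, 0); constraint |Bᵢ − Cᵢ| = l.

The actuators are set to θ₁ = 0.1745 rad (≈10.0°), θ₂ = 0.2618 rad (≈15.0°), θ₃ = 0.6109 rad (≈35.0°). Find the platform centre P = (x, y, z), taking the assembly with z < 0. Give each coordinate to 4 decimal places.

(0.0478, 0.0567, -0.4313)

φ1=0.0°: virtual centre (0.3470, 0.0000, -0.0347), radius l
arm 2 at φ=120.0°: e+L cos θ2 = 0.3432;  O2 = (-0.1716, 0.2972, -0.0518)
φ3=240.0°: virtual centre (-0.1569, -0.2718, -0.1147), radius l
|O₂|²−|O₁|² = -0.0011;  |O₃|²−|O₁|² = -0.0099
linear system: -1.0371x+0.5944y = -0.0011−-0.0341z; -1.0078x+-0.5436y = -0.0099−-0.1600z
det = 1.1628;  x = 0.0056+-0.0977z,  y = 0.0079+-0.1132z
quadratic in z: (1.0224)z²+(0.1344)z+(-0.1322)=0, √Δ=0.7475 → z ∈ {-0.4313, 0.2998}; z = -0.4313 (taking z<0)
x = 0.0478, y = 0.0567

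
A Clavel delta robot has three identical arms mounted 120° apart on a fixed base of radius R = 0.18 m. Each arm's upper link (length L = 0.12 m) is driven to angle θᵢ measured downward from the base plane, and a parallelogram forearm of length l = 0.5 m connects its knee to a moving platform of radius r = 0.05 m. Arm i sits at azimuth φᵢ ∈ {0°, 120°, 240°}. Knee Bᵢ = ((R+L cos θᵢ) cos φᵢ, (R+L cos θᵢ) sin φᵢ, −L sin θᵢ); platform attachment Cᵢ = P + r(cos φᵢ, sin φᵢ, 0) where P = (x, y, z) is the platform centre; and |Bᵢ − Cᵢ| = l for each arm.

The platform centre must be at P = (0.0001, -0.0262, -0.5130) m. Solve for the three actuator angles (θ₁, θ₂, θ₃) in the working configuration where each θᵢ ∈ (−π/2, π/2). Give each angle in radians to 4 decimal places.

arm 1 (φ=0.0°): x'=0.0001, y'=-0.0262
  A=0.1299, B=-0.5130, C=(l²−L²−A²−y'²−z²)/(2L)=-0.1880
  θ1 = atan2(B,A) + arccos(C/0.5292) = 0.6113
rotate P by −φ2: (-0.0227, 0.0130, -0.5130)
  A=0.1527, B=-0.5130, C=(l²−L²−A²−y'²−z²)/(2L)=-0.2128
  √(A²+B²)=0.5353;  θ2 = -1.2814+1.9796 ≈ 0.6982
arm 3 (φ=240.0°): x'=0.0226, y'=0.0132
  A cos θ + B sin θ = C:  0.1074·cos θ + -0.5130·sin θ = -0.1636
  γ=atan2(-0.5130,0.1074)=-1.3645;  ψ=arccos(-0.3122)=1.8883;  θ3=γ+ψ≈0.5238

θ₁ = 0.6113, θ₂ = 0.6982, θ₃ = 0.5238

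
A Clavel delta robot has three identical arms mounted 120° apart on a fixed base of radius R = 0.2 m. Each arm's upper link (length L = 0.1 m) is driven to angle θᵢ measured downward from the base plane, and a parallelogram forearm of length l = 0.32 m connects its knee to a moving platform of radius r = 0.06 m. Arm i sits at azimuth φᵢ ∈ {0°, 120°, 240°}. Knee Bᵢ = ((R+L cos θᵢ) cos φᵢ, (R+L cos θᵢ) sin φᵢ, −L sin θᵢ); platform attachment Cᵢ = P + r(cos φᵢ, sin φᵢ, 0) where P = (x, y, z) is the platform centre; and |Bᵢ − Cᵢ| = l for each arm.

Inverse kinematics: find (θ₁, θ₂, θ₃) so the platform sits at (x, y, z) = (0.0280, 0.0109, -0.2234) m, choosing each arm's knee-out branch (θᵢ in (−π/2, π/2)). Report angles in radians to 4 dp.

θ₁ = -0.1748, θ₂ = 0.1746, θ₃ = 0.3492

φ1=0.0° → target in arm frame (0.0280, 0.0109)
  A=0.1120, B=-0.2234, C=(l²−L²−A²−y'²−z²)/(2L)=0.1491
  θ1 = atan2(B,A) + arccos(C/0.2499) = -0.1748
φ2=120.0° → target in arm frame (-0.0046, -0.0297)
  A=0.1446, B=-0.2234, C=(l²−L²−A²−y'²−z²)/(2L)=0.1036
  √(A²+B²)=0.2661;  θ2 = -0.9965+1.1710 ≈ 0.1746
rotate P by −φ3: (-0.0234, 0.0188, -0.2234)
  A cos θ + B sin θ = C:  0.1634·cos θ + -0.2234·sin θ = 0.0771
  γ=atan2(-0.2234,0.1634)=-0.9392;  ψ=arccos(0.2787)=1.2884;  θ3=γ+ψ≈0.3492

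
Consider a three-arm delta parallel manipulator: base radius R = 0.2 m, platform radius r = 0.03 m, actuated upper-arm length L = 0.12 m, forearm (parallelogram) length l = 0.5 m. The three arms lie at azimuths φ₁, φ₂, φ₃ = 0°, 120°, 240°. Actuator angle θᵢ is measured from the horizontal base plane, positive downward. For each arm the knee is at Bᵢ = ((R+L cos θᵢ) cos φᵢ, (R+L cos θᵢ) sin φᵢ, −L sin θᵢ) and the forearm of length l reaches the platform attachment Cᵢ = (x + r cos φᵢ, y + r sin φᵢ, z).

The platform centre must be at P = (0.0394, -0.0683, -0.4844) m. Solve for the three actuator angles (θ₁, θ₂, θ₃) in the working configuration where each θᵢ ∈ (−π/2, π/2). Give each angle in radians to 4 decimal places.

φ1=0.0° → target in arm frame (0.0394, -0.0683)
  A cos θ + B sin θ = C:  0.1306·cos θ + -0.4844·sin θ = -0.0865
  θ1 = atan2(B,A) + arccos(C/0.5017) = 0.4367
φ2=120.0° → target in arm frame (-0.0788, 0.0000)
  A=0.2488, B=-0.4844, C=(l²−L²−A²−y'²−z²)/(2L)=-0.2540
  √(A²+B²)=0.5446;  θ2 = -1.0962+2.0561 ≈ 0.9599
arm 3 (φ=240.0°): x'=0.0394, y'=0.0683
  A=0.1306, B=-0.4844, C=(l²−L²−A²−y'²−z²)/(2L)=-0.0864
  γ=atan2(-0.4844,0.1306)=-1.3075;  ψ=arccos(-0.1723)=1.7440;  θ3=γ+ψ≈0.4364

θ₁ = 0.4367, θ₂ = 0.9599, θ₃ = 0.4364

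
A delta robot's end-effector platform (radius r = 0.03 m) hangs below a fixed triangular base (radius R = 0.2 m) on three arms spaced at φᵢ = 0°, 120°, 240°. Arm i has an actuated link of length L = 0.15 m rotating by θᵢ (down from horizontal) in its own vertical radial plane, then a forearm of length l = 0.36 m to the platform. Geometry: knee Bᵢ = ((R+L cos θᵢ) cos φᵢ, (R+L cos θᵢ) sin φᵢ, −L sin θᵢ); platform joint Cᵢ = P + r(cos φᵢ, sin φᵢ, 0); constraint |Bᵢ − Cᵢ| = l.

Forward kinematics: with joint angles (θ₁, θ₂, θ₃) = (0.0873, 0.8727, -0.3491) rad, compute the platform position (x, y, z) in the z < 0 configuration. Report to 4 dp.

(0.0228, -0.0825, -0.1996)

φ1=0.0°: virtual centre (0.3194, 0.0000, -0.0131), radius l
φ2=120.0°: virtual centre (-0.1332, 0.2307, -0.1149), radius l
arm 3 at φ=240.0°: (R−r)+L cos θ3 = 0.3110;  S3 = (-0.1555, -0.2693, 0.0513)
|S₂|²−|S₁|² = -0.0180;  |S₃|²−|S₁|² = -0.0029
[-0.9053 0.4614 -0.2037]·P = -0.0180;  [-0.9498 -0.5386 0.1288]·P = -0.0029
det = 0.9258;  x = 0.0119+-0.0543z,  y = -0.0157+0.3348z
sphere 1 gives Az²+Bz+C=0 with A=1.1151, B=0.0491, C=-0.0346;  B²−4AC=0.1568;  roots -0.1996, 0.1556;  negative root z = -0.1996
x = 0.0228, y = -0.0825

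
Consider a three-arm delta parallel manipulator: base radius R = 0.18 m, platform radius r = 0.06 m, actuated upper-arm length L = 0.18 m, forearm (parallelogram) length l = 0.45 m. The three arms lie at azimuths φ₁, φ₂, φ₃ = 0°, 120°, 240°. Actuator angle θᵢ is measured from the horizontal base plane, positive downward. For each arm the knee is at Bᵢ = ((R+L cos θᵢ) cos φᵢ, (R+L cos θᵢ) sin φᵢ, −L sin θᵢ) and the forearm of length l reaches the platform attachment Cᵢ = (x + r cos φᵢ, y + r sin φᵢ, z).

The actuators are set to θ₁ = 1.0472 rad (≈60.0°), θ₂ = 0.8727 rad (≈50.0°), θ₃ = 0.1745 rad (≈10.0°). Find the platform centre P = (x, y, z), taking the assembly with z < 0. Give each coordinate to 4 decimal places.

(-0.1055, -0.1143, -0.4557)

φ1=0.0°: virtual centre (0.2100, 0.0000, -0.1559), radius l
S2 = (0.2357·cos120.0°, 0.2357·sin120.0°, -0.1379) = (-0.1178, 0.2041, -0.1379)
S3 = (0.2973·cos240.0°, 0.2973·sin240.0°, -0.0313) = (-0.1486, -0.2574, -0.0313)
|S₂|²−|S₁|² = 0.0062;  |S₃|²−|S₁|² = 0.0209
[-0.6557 0.4082 0.0360]·P = 0.0062;  [-0.7173 -0.5149 0.2493]·P = 0.0209
det = 0.6304;  x = -0.0186+0.1908z,  y = -0.0148+0.2183z
into |P−S₁|² = l²: 1.0841z² + 0.2181z + -0.1257 = 0;  Δ = 0.5927;  z = -0.4557 or 0.2545 → z<0 root = -0.4557
x = -0.1055, y = -0.1143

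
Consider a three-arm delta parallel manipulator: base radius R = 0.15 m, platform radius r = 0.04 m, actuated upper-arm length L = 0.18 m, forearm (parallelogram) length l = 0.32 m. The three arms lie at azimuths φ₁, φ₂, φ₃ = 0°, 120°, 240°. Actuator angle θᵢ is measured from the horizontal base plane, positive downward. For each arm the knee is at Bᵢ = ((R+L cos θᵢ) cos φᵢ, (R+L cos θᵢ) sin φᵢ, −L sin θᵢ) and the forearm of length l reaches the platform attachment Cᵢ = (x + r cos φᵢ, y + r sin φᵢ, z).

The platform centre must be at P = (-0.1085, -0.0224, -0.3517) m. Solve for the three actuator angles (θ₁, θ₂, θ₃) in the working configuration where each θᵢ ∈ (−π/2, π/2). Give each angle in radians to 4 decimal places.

θ₁ = 1.3090, θ₂ = 0.7854, θ₃ = 0.6105

arm 1 (φ=0.0°): x'=-0.1085, y'=-0.0224
  A=0.2185, B=-0.3517, C=(l²−L²−A²−y'²−z²)/(2L)=-0.2832
  γ=atan2(-0.3517,0.2185)=-1.0149;  ψ=arccos(-0.6839)=2.3239;  θ1=γ+ψ≈1.3090
φ2=120.0° → target in arm frame (0.0349, 0.1052)
  e−x'=0.0751;  (l²−L²−(e−x')²−y'²−z²)/2L = -0.1956
  √(A²+B²)=0.3596;  θ2 = -1.3603+2.1457 ≈ 0.7854
arm 3 (φ=240.0°): x'=0.0736, y'=-0.0828
  e−x'=0.0364;  (l²−L²−(e−x')²−y'²−z²)/2L = -0.1718
  √(A²+B²)=0.3536;  θ3 = -1.4678+2.0783 ≈ 0.6105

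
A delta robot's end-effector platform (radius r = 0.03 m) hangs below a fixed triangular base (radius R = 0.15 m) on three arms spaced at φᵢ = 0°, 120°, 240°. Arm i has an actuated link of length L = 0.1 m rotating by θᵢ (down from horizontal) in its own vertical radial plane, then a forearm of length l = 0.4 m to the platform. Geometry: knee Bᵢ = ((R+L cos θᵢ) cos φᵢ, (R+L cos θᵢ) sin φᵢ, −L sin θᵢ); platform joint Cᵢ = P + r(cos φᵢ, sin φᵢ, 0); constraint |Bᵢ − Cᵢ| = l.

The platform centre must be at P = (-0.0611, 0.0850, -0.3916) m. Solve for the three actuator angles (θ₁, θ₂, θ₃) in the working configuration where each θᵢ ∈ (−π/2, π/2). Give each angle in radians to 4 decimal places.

rotate P by −φ1: (-0.0611, 0.0850, -0.3916)
  e−x'=0.1811;  (l²−L²−(e−x')²−y'²−z²)/2L = -0.2169
  √(A²+B²)=0.4314;  θ1 = -1.1376+2.0974 ≈ 0.9598
φ2=120.0° → target in arm frame (0.1042, 0.0104)
  A cos θ + B sin θ = C:  0.0158·cos θ + -0.3916·sin θ = -0.0185
  √(A²+B²)=0.3919;  θ2 = -1.5304+1.6181 ≈ 0.0878
arm 3 (φ=240.0°): x'=-0.0431, y'=-0.0954
  A=0.1631, B=-0.3916, C=(l²−L²−A²−y'²−z²)/(2L)=-0.1952
  γ=atan2(-0.3916,0.1631)=-1.1762;  ψ=arccos(-0.4602)=2.0490;  θ3=γ+ψ≈0.8728

θ₁ = 0.9598, θ₂ = 0.0878, θ₃ = 0.8728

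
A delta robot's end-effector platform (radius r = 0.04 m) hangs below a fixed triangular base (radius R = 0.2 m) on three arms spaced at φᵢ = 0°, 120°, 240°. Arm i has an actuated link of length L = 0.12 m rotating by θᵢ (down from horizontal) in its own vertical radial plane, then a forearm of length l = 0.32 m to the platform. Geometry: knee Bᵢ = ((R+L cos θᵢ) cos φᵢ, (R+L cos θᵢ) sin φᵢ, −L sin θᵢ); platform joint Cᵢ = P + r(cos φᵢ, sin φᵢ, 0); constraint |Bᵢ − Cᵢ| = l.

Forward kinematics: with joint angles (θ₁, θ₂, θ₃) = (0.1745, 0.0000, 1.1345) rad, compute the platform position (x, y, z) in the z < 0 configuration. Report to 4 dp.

φ1=0.0°: virtual centre (0.2782, 0.0000, -0.0208), radius l
arm 2 at φ=120.0°: ρ2 = 0.2800;  centre 2 = (-0.1400, 0.2425, 0.0000)
φ3=240.0°: virtual centre (-0.1054, -0.1825, -0.1088), radius l
|centre ₂|²−|centre ₁|² = 0.0006;  |centre ₃|²−|centre ₁|² = -0.0216
linear system: -0.8364x+0.4850y = 0.0006−0.0417z; -0.7671x+-0.3650y = -0.0216−-0.1758z
det = 0.6772;  x = 0.0151+-0.1035z,  y = 0.0273+-0.2644z
sphere 1 gives Az²+Bz+C=0 with A=1.0806, B=0.0817, C=-0.0320;  B²−4AC=0.1451;  roots -0.2141, 0.1385;  negative root z = -0.2141
x = 0.0373, y = 0.0839

(0.0373, 0.0839, -0.2141)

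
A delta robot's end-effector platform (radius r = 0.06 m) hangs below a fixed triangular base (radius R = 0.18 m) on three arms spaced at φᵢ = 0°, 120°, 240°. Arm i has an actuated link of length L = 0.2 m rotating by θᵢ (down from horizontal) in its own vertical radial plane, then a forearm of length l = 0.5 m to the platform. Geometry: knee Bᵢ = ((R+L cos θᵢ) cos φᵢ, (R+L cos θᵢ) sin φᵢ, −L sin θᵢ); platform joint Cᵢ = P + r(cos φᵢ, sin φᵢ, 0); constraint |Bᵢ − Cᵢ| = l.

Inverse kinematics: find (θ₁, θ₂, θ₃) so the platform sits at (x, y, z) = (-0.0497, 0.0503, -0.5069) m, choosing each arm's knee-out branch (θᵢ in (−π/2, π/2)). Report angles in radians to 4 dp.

θ₁ = 0.6978, θ₂ = 0.3489, θ₃ = 0.6108

φ1=0.0° → target in arm frame (-0.0497, 0.0503)
  A=0.1697, B=-0.5069, C=(l²−L²−A²−y'²−z²)/(2L)=-0.1957
  √(A²+B²)=0.5346;  θ1 = -1.2477+1.9456 ≈ 0.6978
arm 2 (φ=120.0°): x'=0.0684, y'=0.0179
  A=0.0516, B=-0.5069, C=(l²−L²−A²−y'²−z²)/(2L)=-0.1248
  √(A²+B²)=0.5095;  θ2 = -1.4694+1.8183 ≈ 0.3489
φ3=240.0° → target in arm frame (-0.0187, -0.0682)
  A=0.1387, B=-0.5069, C=(l²−L²−A²−y'²−z²)/(2L)=-0.1771
  γ=atan2(-0.5069,0.1387)=-1.3037;  ψ=arccos(-0.3370)=1.9145;  θ3=γ+ψ≈0.6108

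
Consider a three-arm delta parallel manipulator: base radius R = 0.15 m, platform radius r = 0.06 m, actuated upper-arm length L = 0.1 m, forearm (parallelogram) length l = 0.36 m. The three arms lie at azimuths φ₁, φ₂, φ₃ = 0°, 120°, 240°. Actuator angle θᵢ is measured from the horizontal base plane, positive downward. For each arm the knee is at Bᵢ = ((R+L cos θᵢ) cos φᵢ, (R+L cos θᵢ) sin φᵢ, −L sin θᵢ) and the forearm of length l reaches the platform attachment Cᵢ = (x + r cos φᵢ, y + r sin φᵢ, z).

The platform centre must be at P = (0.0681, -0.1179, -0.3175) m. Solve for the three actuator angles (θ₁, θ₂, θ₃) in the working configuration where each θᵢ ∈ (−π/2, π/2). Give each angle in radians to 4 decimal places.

rotate P by −φ1: (0.0681, -0.1179, -0.3175)
  A cos θ + B sin θ = C:  0.0219·cos θ + -0.3175·sin θ = 0.0221
  √(A²+B²)=0.3183;  θ1 = -1.5019+1.5014 ≈ -0.0005
rotate P by −φ2: (-0.1362, 0.0000, -0.3175)
  A=0.2262, B=-0.3175, C=(l²−L²−A²−y'²−z²)/(2L)=-0.1618
  √(A²+B²)=0.3898;  θ2 = -0.9519+1.9987 ≈ 1.0468
arm 3 (φ=240.0°): x'=0.0681, y'=0.1179
  A=0.0219, B=-0.3175, C=(l²−L²−A²−y'²−z²)/(2L)=0.0220
  √(A²+B²)=0.3183;  θ3 = -1.5018+1.5015 ≈ -0.0003

θ₁ = -0.0005, θ₂ = 1.0468, θ₃ = -0.0003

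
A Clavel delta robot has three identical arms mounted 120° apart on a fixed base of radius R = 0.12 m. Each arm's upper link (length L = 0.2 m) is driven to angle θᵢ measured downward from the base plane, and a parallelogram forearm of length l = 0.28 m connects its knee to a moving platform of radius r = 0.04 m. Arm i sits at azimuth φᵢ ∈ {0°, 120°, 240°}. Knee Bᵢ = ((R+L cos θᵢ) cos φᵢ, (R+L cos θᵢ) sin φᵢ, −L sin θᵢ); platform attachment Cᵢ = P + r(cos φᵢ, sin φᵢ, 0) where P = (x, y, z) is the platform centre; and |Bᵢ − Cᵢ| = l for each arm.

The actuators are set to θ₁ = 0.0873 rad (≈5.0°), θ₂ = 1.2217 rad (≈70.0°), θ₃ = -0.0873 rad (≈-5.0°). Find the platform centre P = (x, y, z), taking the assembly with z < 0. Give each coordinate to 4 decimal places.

centre 1 = (0.2792·cos0.0°, 0.2792·sin0.0°, -0.0174) = (0.2792, 0.0000, -0.0174)
φ2=120.0°: virtual centre (-0.0742, 0.1285, -0.1879), radius l
centre 3 = (0.2792·cos240.0°, 0.2792·sin240.0°, 0.0174) = (-0.1396, -0.2418, 0.0174)
|centre ₂|²−|centre ₁|² = -0.0209;  |centre ₃|²−|centre ₁|² = 0.0000
linear system: -0.7069x+0.2571y = -0.0209−-0.3410z; -0.8377x+-0.4837y = 0.0000−0.0698z
det = 0.5572;  x = 0.0182+-0.2638z,  y = -0.0315+0.6011z
quadratic in z: (1.4309)z²+(0.1348)z+(-0.0089)=0, √Δ=0.2634 → z ∈ {-0.1391, 0.0449}; z = -0.1391 (taking z<0)
x = 0.0549, y = -0.1151

(0.0549, -0.1151, -0.1391)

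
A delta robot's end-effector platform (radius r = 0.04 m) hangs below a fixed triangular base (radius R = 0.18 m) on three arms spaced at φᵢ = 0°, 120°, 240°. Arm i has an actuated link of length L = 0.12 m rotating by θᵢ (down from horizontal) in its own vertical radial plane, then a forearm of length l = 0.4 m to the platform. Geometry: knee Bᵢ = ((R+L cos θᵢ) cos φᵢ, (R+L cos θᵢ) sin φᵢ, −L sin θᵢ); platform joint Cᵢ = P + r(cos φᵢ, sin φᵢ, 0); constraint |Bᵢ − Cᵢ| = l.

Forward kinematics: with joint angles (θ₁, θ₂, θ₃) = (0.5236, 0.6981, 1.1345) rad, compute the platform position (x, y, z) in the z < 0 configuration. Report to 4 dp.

φ1=0.0°: virtual centre (0.2439, 0.0000, -0.0600), radius l
φ2=120.0°: virtual centre (-0.1160, 0.2009, -0.0771), radius l
O3 = (0.1907·cos240.0°, 0.1907·sin240.0°, -0.1088) = (-0.0954, -0.1652, -0.1088)
subtract pairs → two planes through P
[-0.7198 0.4017 -0.0343]·P = -0.0034;  [-0.6786 -0.3303 -0.0975]·P = -0.0149
det = 0.5103;  x = 0.0139+-0.0989z,  y = 0.0165+-0.0920z
into |P−O₁|² = l²: 1.0182z² + 0.1625z + -0.1032 = 0;  Δ = 0.4468;  z = -0.4080 or 0.2484 → z<0 root = -0.4080
x = 0.0543, y = 0.0541

(0.0543, 0.0541, -0.4080)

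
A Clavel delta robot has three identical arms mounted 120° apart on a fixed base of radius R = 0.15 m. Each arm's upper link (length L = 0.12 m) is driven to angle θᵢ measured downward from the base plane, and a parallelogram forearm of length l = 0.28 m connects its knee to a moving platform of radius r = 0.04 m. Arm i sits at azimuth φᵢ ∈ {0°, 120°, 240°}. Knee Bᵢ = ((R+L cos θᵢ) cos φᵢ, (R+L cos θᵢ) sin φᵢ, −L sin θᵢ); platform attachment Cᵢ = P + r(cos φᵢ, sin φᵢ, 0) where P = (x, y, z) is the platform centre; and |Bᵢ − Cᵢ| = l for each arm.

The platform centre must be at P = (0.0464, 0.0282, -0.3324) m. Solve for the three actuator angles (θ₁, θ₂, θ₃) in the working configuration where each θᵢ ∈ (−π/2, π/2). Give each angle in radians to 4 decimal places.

arm 1 (φ=0.0°): x'=0.0464, y'=0.0282
  A=0.0636, B=-0.3324, C=(l²−L²−A²−y'²−z²)/(2L)=-0.2139
  θ1 = atan2(B,A) + arccos(C/0.3384) = 0.8731
arm 2 (φ=120.0°): x'=0.0012, y'=-0.0543
  A cos θ + B sin θ = C:  0.1088·cos θ + -0.3324·sin θ = -0.2553
  γ=atan2(-0.3324,0.1088)=-1.2545;  ψ=arccos(-0.7299)=2.3890;  θ2=γ+ψ≈1.1345
rotate P by −φ3: (-0.0476, 0.0261, -0.3324)
  A cos θ + B sin θ = C:  0.1576·cos θ + -0.3324·sin θ = -0.3001
  √(A²+B²)=0.3679;  θ3 = -1.1280+2.5247 ≈ 1.3966

θ₁ = 0.8731, θ₂ = 1.1345, θ₃ = 1.3966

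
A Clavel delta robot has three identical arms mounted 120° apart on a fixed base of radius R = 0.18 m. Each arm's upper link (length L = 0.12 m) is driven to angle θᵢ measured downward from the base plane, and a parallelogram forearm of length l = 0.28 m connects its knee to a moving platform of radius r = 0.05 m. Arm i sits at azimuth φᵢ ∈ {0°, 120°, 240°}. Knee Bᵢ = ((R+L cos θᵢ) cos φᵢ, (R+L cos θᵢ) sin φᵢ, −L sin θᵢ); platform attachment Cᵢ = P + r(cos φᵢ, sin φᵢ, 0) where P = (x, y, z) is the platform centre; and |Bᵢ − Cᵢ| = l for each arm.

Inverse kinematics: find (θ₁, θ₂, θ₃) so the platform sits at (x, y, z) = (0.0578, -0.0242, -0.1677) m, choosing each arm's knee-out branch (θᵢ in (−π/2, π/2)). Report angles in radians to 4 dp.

θ₁ = -0.3500, θ₂ = 0.7850, θ₃ = 0.4365

arm 1 (φ=0.0°): x'=0.0578, y'=-0.0242
  A cos θ + B sin θ = C:  0.0722·cos θ + -0.1677·sin θ = 0.1253
  √(A²+B²)=0.1826;  θ1 = -1.1643+0.8143 ≈ -0.3500
arm 2 (φ=120.0°): x'=-0.0499, y'=-0.0380
  A=0.1799, B=-0.1677, C=(l²−L²−A²−y'²−z²)/(2L)=0.0087
  γ=atan2(-0.1677,0.1799)=-0.7504;  ψ=arccos(0.0354)=1.5354;  θ2=γ+ψ≈0.7850
φ3=240.0° → target in arm frame (-0.0079, 0.0622)
  A cos θ + B sin θ = C:  0.1379·cos θ + -0.1677·sin θ = 0.0541
  γ=atan2(-0.1677,0.1379)=-0.8825;  ψ=arccos(0.2492)=1.3190;  θ3=γ+ψ≈0.4365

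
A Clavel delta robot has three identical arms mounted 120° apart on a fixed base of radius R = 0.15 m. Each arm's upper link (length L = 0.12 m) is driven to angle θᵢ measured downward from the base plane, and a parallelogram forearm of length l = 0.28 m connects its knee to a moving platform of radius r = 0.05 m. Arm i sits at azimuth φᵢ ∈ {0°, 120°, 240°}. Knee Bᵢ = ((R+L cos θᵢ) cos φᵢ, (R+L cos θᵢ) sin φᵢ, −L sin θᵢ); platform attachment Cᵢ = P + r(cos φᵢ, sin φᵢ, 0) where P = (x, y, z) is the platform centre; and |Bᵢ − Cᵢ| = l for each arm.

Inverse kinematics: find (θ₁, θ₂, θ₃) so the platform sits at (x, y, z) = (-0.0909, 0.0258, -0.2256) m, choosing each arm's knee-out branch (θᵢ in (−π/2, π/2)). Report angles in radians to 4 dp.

θ₁ = 1.0475, θ₂ = -0.0001, θ₃ = 0.3495

arm 1 (φ=0.0°): x'=-0.0909, y'=0.0258
  A cos θ + B sin θ = C:  0.1909·cos θ + -0.2256·sin θ = -0.1000
  θ1 = atan2(B,A) + arccos(C/0.2955) = 1.0475
φ2=120.0° → target in arm frame (0.0678, 0.0658)
  A=0.0322, B=-0.2256, C=(l²−L²−A²−y'²−z²)/(2L)=0.0322
  √(A²+B²)=0.2279;  θ2 = -1.4290+1.4289 ≈ -0.0001
arm 3 (φ=240.0°): x'=0.0231, y'=-0.0916
  A=0.0769, B=-0.2256, C=(l²−L²−A²−y'²−z²)/(2L)=-0.0050
  θ3 = atan2(B,A) + arccos(C/0.2383) = 0.3495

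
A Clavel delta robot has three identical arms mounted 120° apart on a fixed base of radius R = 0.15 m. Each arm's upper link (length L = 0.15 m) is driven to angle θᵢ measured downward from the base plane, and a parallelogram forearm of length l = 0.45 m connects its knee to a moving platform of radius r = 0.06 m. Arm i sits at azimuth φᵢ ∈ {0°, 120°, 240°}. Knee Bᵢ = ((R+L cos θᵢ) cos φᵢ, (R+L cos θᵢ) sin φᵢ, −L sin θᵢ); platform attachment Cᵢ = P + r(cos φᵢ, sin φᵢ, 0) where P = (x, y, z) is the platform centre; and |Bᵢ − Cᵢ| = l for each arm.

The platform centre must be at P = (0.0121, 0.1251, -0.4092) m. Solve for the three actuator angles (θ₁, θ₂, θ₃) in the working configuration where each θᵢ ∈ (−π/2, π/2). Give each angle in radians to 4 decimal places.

arm 1 (φ=0.0°): x'=0.0121, y'=0.1251
  A=0.0779, B=-0.4092, C=(l²−L²−A²−y'²−z²)/(2L)=-0.0305
  √(A²+B²)=0.4165;  θ1 = -1.3827+1.6442 ≈ 0.2615
rotate P by −φ2: (0.1023, -0.0730, -0.4092)
  e−x'=-0.0123;  (l²−L²−(e−x')²−y'²−z²)/2L = 0.0236
  √(A²+B²)=0.4094;  θ2 = -1.6008+1.5132 ≈ -0.0876
rotate P by −φ3: (-0.1144, -0.0521, -0.4092)
  e−x'=0.2044;  (l²−L²−(e−x')²−y'²−z²)/2L = -0.1064
  θ3 = atan2(B,A) + arccos(C/0.4574) = 0.6981

θ₁ = 0.2615, θ₂ = -0.0876, θ₃ = 0.6981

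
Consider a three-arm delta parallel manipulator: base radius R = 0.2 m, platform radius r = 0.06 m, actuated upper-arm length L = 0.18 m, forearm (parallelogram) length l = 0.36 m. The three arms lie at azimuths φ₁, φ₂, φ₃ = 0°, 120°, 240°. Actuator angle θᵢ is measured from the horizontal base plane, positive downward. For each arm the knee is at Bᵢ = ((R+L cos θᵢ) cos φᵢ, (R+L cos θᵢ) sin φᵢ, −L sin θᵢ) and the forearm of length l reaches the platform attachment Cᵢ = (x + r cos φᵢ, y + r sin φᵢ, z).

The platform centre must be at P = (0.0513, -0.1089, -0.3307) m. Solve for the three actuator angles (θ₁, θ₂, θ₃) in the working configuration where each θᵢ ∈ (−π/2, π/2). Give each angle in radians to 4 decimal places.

rotate P by −φ1: (0.0513, -0.1089, -0.3307)
  e−x'=0.0887;  (l²−L²−(e−x')²−y'²−z²)/2L = -0.0886
  γ=atan2(-0.3307,0.0887)=-1.3087;  ψ=arccos(-0.2587)=1.8325;  θ1=γ+ψ≈0.5237
rotate P by −φ2: (-0.1200, 0.0100, -0.3307)
  A=0.2600, B=-0.3307, C=(l²−L²−A²−y'²−z²)/(2L)=-0.2218
  γ=atan2(-0.3307,0.2600)=-0.9046;  ψ=arccos(-0.5272)=2.1262;  θ2=γ+ψ≈1.2216
φ3=240.0° → target in arm frame (0.0687, 0.0989)
  A=0.0713, B=-0.3307, C=(l²−L²−A²−y'²−z²)/(2L)=-0.0751
  γ=atan2(-0.3307,0.0713)=-1.3583;  ψ=arccos(-0.2219)=1.7946;  θ3=γ+ψ≈0.4363

θ₁ = 0.5237, θ₂ = 1.2216, θ₃ = 0.4363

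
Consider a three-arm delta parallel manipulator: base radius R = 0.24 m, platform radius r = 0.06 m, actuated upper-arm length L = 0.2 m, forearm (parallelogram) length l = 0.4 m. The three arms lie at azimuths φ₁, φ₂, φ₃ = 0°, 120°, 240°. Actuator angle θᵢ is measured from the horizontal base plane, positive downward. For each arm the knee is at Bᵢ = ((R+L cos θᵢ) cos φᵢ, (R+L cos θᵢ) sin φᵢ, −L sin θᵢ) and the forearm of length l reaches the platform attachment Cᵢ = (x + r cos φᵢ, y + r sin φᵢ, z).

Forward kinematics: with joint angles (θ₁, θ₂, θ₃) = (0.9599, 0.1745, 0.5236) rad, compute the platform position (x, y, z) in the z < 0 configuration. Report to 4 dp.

(-0.0840, 0.0349, -0.2878)

φ1=0.0°: virtual centre (0.2947, 0.0000, -0.1638), radius l
arm 2 at φ=120.0°: e+L cos θ2 = 0.3770;  S2 = (-0.1885, 0.3265, -0.0347)
arm 3 at φ=240.0°: e+L cos θ3 = 0.3532;  S3 = (-0.1766, -0.3059, -0.1000)
subtract pairs → two planes through P
plane₁₂: -0.9664x+0.6529y+0.2582z = 0.0296
det = 1.2067;  x = -0.0264+0.2000z,  y = 0.0063+-0.0995z
into |P−S₁|² = l²: 1.0499z² + 0.1980z + -0.0300 = 0;  Δ = 0.1652;  z = -0.2878 or 0.0993 → z<0 root = -0.2878
x = -0.0840, y = 0.0349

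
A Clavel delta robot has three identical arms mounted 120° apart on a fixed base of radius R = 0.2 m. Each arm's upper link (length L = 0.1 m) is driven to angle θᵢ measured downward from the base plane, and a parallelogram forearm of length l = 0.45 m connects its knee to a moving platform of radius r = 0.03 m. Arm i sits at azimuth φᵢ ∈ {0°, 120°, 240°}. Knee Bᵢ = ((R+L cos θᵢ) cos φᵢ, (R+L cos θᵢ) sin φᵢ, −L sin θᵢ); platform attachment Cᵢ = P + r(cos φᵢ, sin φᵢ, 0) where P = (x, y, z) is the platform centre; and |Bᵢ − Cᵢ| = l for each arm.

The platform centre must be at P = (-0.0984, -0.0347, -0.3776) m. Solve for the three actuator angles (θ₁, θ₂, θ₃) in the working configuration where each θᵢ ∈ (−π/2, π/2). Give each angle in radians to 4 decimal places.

φ1=0.0° → target in arm frame (-0.0984, -0.0347)
  A=0.2684, B=-0.3776, C=(l²−L²−A²−y'²−z²)/(2L)=-0.1166
  √(A²+B²)=0.4633;  θ1 = -0.9529+1.8253 ≈ 0.8724
arm 2 (φ=120.0°): x'=0.0191, y'=0.1026
  A=0.1509, B=-0.3776, C=(l²−L²−A²−y'²−z²)/(2L)=0.0832
  √(A²+B²)=0.4066;  θ2 = -1.1907+1.3647 ≈ 0.1740
rotate P by −φ3: (0.0793, -0.0679, -0.3776)
  A cos θ + B sin θ = C:  0.0907·cos θ + -0.3776·sin θ = 0.1854
  γ=atan2(-0.3776,0.0907)=-1.3349;  ψ=arccos(0.4774)=1.0731;  θ3=γ+ψ≈-0.2618

θ₁ = 0.8724, θ₂ = 0.1740, θ₃ = -0.2618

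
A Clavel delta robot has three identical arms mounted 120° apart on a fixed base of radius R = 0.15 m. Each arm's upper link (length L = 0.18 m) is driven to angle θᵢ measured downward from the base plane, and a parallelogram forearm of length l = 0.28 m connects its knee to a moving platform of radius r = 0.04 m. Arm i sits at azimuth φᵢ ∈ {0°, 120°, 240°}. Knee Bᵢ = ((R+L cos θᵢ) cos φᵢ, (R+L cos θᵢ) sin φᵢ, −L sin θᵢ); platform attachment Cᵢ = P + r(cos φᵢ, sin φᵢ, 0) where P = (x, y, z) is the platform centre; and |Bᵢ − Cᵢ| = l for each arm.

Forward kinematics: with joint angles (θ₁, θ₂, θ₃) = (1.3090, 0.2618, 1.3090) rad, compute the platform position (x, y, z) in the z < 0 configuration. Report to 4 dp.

(-0.0697, 0.1206, -0.2864)

arm 1 at φ=0.0°: (R−r)+L cos θ1 = 0.1566;  O1 = (0.1566, 0.0000, -0.1739)
φ2=120.0°: virtual centre (-0.1419, 0.2458, -0.0466), radius l
arm 3 at φ=240.0°: (R−r)+L cos θ3 = 0.1566;  O3 = (-0.0783, -0.1356, -0.1739)
|O₂|²−|O₁|² = 0.0280;  |O₃|²−|O₁|² = 0.0000
[-0.5970 0.4917 0.2546]·P = 0.0280;  [-0.4698 -0.2712 0.0000]·P = 0.0000
Cramer: x(z) = -0.0193+0.1757z;  y(z) = 0.0335-0.3044z
into |P−O₁|² = l²: 1.1235z² + 0.2655z + -0.0161 = 0;  Δ = 0.1429;  z = -0.2864 or 0.0500 → z<0 root = -0.2864
x = -0.0697, y = 0.1206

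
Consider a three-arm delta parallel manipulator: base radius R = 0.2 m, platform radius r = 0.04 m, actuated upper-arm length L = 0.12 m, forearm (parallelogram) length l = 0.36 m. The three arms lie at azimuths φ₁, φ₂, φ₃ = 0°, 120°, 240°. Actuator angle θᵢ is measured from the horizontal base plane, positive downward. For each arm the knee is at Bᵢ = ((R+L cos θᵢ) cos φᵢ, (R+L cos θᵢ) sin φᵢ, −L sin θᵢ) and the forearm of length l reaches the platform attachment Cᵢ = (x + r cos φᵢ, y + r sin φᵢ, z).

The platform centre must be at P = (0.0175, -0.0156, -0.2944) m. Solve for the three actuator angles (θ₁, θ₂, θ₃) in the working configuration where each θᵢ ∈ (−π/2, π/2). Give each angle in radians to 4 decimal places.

θ₁ = 0.3490, θ₂ = 0.6115, θ₃ = 0.4364

φ1=0.0° → target in arm frame (0.0175, -0.0156)
  e−x'=0.1425;  (l²−L²−(e−x')²−y'²−z²)/2L = 0.0332
  θ1 = atan2(B,A) + arccos(C/0.3271) = 0.3490
arm 2 (φ=120.0°): x'=-0.0223, y'=-0.0074
  A=0.1823, B=-0.2944, C=(l²−L²−A²−y'²−z²)/(2L)=-0.0198
  γ=atan2(-0.2944,0.1823)=-1.0165;  ψ=arccos(-0.0571)=1.6279;  θ2=γ+ψ≈0.6115
φ3=240.0° → target in arm frame (0.0048, 0.0230)
  e−x'=0.1552;  (l²−L²−(e−x')²−y'²−z²)/2L = 0.0163
  θ3 = atan2(B,A) + arccos(C/0.3328) = 0.4364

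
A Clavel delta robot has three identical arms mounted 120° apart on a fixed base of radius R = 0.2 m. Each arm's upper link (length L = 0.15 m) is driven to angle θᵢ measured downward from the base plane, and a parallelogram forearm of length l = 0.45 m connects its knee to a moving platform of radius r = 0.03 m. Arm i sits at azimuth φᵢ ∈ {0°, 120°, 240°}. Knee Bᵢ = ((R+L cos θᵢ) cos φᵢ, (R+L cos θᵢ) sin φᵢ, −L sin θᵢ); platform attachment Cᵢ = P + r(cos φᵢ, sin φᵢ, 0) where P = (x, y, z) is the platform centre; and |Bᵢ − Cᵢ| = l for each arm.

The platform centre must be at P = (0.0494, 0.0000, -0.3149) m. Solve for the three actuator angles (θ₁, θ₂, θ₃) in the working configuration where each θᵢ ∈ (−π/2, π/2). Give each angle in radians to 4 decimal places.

rotate P by −φ1: (0.0494, 0.0000, -0.3149)
  A=0.1206, B=-0.3149, C=(l²−L²−A²−y'²−z²)/(2L)=0.2210
  √(A²+B²)=0.3372;  θ1 = -1.2050+0.8562 ≈ -0.3489
φ2=120.0° → target in arm frame (-0.0247, -0.0428)
  A cos θ + B sin θ = C:  0.1947·cos θ + -0.3149·sin θ = 0.1370
  γ=atan2(-0.3149,0.1947)=-1.0170;  ψ=arccos(0.3700)=1.1917;  θ2=γ+ψ≈0.1747
rotate P by −φ3: (-0.0247, 0.0428, -0.3149)
  A cos θ + B sin θ = C:  0.1947·cos θ + -0.3149·sin θ = 0.1370
  √(A²+B²)=0.3702;  θ3 = -1.0170+1.1917 ≈ 0.1747

θ₁ = -0.3489, θ₂ = 0.1747, θ₃ = 0.1747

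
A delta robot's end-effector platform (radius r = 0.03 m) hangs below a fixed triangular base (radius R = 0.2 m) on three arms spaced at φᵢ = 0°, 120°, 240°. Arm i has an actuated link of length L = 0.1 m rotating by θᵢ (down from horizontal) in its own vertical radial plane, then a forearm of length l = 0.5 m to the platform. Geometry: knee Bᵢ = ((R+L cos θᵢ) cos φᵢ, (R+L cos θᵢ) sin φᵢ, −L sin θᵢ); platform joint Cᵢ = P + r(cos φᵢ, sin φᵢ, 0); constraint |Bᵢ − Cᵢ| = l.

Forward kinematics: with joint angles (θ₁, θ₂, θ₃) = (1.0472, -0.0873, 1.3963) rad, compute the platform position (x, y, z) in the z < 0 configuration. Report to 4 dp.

centre 1 = (0.2200·cos0.0°, 0.2200·sin0.0°, -0.0866) = (0.2200, 0.0000, -0.0866)
arm 2 at φ=120.0°: ρ2 = 0.2696;  centre 2 = (-0.1348, 0.2335, 0.0087)
φ3=240.0°: virtual centre (-0.0937, -0.1623, -0.0985), radius l
|centre ₂|²−|centre ₁|² = 0.0169;  |centre ₃|²−|centre ₁|² = -0.0111
linear system: -0.7096x+0.4670y = 0.0169−0.1906z; -0.6274x+-0.3245y = -0.0111−-0.0238z
Cramer: x(z) = -0.0006+0.0970z;  y(z) = 0.0353-0.2608z
into |P−centre ₁|² = l²: 1.0774z² + 0.1120z + -0.1926 = 0;  Δ = 0.8426;  z = -0.4780 or 0.3740 → z<0 root = -0.4780
x = -0.0469, y = 0.1599

(-0.0469, 0.1599, -0.4780)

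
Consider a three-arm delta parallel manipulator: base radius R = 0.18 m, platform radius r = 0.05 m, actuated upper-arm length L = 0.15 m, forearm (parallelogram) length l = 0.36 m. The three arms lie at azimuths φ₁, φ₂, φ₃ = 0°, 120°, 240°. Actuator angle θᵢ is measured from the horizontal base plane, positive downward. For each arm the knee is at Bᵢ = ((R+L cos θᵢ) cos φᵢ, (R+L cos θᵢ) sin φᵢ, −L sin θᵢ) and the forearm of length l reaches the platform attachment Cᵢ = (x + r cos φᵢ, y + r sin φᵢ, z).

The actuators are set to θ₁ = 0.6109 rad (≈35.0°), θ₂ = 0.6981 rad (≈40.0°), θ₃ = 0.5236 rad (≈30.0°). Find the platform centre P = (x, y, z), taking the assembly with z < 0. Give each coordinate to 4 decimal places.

arm 1 at φ=0.0°: e+L cos θ1 = 0.2529;  centre 1 = (0.2529, 0.0000, -0.0860)
φ2=120.0°: virtual centre (-0.1225, 0.2121, -0.0964), radius l
arm 3 at φ=240.0°: e+L cos θ3 = 0.2599;  centre 3 = (-0.1300, -0.2251, -0.0750)
subtract pairs → two planes through P
[-0.7506 0.4242 -0.0207]·P = -0.0021;  [-0.7656 -0.4502 0.0221]·P = 0.0018
Cramer: x(z) = 0.0002+0.0000z;  y(z) = -0.0045+0.0490z
sphere 1 gives Az²+Bz+C=0 with A=1.0024, B=0.1716, C=-0.0584;  B²−4AC=0.2634;  roots -0.3416, 0.1704;  negative root z = -0.3416
x = 0.0002, y = -0.0212

(0.0002, -0.0212, -0.3416)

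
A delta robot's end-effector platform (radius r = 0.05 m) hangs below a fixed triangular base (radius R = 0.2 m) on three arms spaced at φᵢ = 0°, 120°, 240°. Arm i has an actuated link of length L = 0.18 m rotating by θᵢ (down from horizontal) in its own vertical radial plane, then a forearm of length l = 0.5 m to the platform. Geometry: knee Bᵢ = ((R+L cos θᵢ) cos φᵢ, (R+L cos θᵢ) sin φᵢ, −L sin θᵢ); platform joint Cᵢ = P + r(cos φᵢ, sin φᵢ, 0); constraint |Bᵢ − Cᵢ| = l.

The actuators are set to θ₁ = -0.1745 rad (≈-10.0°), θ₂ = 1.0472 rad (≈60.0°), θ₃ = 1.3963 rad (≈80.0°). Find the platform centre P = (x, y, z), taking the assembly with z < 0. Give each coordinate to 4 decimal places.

(0.2542, 0.0715, -0.4582)

φ1=0.0°: virtual centre (0.3273, 0.0000, 0.0313), radius l
φ2=120.0°: virtual centre (-0.1200, 0.2078, -0.1559), radius l
centre 3 = (0.1813·cos240.0°, 0.1813·sin240.0°, -0.1773) = (-0.0906, -0.1570, -0.1773)
|centre ₂|²−|centre ₁|² = -0.0262;  |centre ₃|²−|centre ₁|² = -0.0438
linear system: -0.8945x+0.4157y = -0.0262−-0.3743z; -0.8358x+-0.3139y = -0.0438−-0.4170z
det = 0.6283;  x = 0.0421+-0.4630z,  y = 0.0275+-0.0959z
sphere 1 gives Az²+Bz+C=0 with A=1.2235, B=0.1963, C=-0.1669;  B²−4AC=0.8555;  roots -0.4582, 0.2978;  negative root z = -0.4582
x = 0.2542, y = 0.0715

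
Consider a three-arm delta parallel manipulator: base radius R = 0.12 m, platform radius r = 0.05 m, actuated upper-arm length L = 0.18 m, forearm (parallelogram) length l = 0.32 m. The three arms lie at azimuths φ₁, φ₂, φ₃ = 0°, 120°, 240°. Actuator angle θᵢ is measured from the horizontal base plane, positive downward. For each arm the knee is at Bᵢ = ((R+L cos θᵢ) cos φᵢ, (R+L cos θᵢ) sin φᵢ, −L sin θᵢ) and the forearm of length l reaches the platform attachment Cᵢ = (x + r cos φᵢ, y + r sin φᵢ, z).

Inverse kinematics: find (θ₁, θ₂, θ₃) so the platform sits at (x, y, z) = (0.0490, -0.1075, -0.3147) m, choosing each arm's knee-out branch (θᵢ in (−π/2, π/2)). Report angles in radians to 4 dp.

φ1=0.0° → target in arm frame (0.0490, -0.1075)
  e−x'=0.0210;  (l²−L²−(e−x')²−y'²−z²)/2L = -0.1140
  γ=atan2(-0.3147,0.0210)=-1.5042;  ψ=arccos(-0.3614)=1.9406;  θ1=γ+ψ≈0.4364
φ2=120.0° → target in arm frame (-0.1176, 0.0113)
  A cos θ + B sin θ = C:  0.1876·cos θ + -0.3147·sin θ = -0.1788
  γ=atan2(-0.3147,0.1876)=-1.0332;  ψ=arccos(-0.4879)=2.0805;  θ2=γ+ψ≈1.0473
rotate P by −φ3: (0.0686, 0.0962, -0.3147)
  A cos θ + B sin θ = C:  0.0014·cos θ + -0.3147·sin θ = -0.1064
  √(A²+B²)=0.3147;  θ3 = -1.5663+1.9156 ≈ 0.3492

θ₁ = 0.4364, θ₂ = 1.0473, θ₃ = 0.3492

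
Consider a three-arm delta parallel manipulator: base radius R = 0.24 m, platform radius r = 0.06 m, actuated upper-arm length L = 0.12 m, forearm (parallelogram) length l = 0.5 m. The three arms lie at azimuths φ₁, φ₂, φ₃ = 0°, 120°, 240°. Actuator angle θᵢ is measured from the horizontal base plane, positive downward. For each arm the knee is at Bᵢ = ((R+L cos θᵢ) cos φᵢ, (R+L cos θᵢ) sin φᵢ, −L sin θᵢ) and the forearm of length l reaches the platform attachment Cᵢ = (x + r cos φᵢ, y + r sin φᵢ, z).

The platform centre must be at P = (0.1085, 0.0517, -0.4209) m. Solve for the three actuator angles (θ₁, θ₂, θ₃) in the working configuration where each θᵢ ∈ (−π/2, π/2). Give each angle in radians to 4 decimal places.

θ₁ = -0.3489, θ₂ = 0.3490, θ₃ = 0.7852

rotate P by −φ1: (0.1085, 0.0517, -0.4209)
  A=0.0715, B=-0.4209, C=(l²−L²−A²−y'²−z²)/(2L)=0.2111
  √(A²+B²)=0.4269;  θ1 = -1.4025+1.0536 ≈ -0.3489
φ2=120.0° → target in arm frame (-0.0095, -0.1198)
  e−x'=0.1895;  (l²−L²−(e−x')²−y'²−z²)/2L = 0.0341
  θ2 = atan2(B,A) + arccos(C/0.4616) = 0.3490
rotate P by −φ3: (-0.0990, 0.0681, -0.4209)
  A cos θ + B sin θ = C:  0.2790·cos θ + -0.4209·sin θ = -0.1002
  γ=atan2(-0.4209,0.2790)=-0.9854;  ψ=arccos(-0.1984)=1.7706;  θ3=γ+ψ≈0.7852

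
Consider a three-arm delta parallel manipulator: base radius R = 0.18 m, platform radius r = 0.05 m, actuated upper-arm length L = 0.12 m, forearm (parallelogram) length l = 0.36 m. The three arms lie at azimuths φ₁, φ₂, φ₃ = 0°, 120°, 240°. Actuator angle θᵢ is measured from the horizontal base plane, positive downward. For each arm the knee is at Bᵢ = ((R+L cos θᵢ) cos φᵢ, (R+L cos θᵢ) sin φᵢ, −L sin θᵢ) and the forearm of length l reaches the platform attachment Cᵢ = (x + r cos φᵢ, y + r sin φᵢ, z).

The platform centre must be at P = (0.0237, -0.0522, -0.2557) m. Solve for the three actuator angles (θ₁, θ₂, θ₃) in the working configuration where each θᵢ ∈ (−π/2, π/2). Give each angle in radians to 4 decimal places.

rotate P by −φ1: (0.0237, -0.0522, -0.2557)
  e−x'=0.1063;  (l²−L²−(e−x')²−y'²−z²)/2L = 0.1491
  θ1 = atan2(B,A) + arccos(C/0.2769) = -0.1747
φ2=120.0° → target in arm frame (-0.0571, 0.0056)
  e−x'=0.1871;  (l²−L²−(e−x')²−y'²−z²)/2L = 0.0617
  √(A²+B²)=0.3168;  θ2 = -0.9392+1.3750 ≈ 0.4357
arm 3 (φ=240.0°): x'=0.0334, y'=0.0466
  A cos θ + B sin θ = C:  0.0966·cos θ + -0.2557·sin θ = 0.1596
  √(A²+B²)=0.2734;  θ3 = -1.2094+0.9473 ≈ -0.2621

θ₁ = -0.1747, θ₂ = 0.4357, θ₃ = -0.2621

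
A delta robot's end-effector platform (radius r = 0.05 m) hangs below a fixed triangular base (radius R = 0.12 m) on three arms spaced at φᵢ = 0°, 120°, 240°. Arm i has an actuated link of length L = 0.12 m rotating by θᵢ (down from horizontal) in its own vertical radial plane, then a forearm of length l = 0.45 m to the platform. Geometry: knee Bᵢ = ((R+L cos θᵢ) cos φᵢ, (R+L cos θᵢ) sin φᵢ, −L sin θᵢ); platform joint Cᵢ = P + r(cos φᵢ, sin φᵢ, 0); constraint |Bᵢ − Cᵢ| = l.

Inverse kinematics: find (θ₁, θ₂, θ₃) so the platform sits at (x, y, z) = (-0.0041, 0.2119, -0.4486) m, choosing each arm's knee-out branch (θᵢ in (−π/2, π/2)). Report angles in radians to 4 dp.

θ₁ = 0.7852, θ₂ = 0.0870, θ₃ = 1.3089

rotate P by −φ1: (-0.0041, 0.2119, -0.4486)
  A=0.0741, B=-0.4486, C=(l²−L²−A²−y'²−z²)/(2L)=-0.2647
  γ=atan2(-0.4486,0.0741)=-1.4071;  ψ=arccos(-0.5822)=2.1923;  θ1=γ+ψ≈0.7852
arm 2 (φ=120.0°): x'=0.1856, y'=-0.1024
  A cos θ + B sin θ = C:  -0.1156·cos θ + -0.4486·sin θ = -0.1541
  θ2 = atan2(B,A) + arccos(C/0.4632) = 0.0870
arm 3 (φ=240.0°): x'=-0.1815, y'=-0.1095
  e−x'=0.2515;  (l²−L²−(e−x')²−y'²−z²)/2L = -0.3682
  √(A²+B²)=0.5143;  θ3 = -1.0599+2.3688 ≈ 1.3089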